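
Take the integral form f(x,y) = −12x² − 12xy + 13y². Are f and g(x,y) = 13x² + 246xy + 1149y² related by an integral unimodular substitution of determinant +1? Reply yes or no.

D₁ = 768, D₂ = 768
river cycle of f (length 8): (13, 12, -12), (-12, 12, 13), (13, 14, -11), (-11, 8, 16), (16, 24, -3), (-3, 24, 16), (16, 8, -11), (-11, 14, 13)
river cycle of g (length 8): (13, 12, -12), (-12, 12, 13), (13, 14, -11), (-11, 8, 16), (16, 24, -3), (-3, 24, 16), (16, 8, -11), (-11, 14, 13)
cycles coincide ⇒ equivalent

yes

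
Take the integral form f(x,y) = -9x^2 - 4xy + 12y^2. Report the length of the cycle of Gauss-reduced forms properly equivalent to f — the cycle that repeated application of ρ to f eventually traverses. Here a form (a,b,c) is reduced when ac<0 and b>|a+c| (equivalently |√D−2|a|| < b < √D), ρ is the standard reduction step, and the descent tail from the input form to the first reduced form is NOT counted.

D = 448, ⌊√D⌋ = 21
descent: ρ → (12,4,-9)  [lands on river]
river: ρ → (-9,14,7)
river: ρ → (7,14,-9)
river: ρ → (-9,4,12)
river: ρ → (12,20,-1)
river: ρ → (-1,20,12)
ρ-cycle length = 6 (tail of 1 descent step not counted)

6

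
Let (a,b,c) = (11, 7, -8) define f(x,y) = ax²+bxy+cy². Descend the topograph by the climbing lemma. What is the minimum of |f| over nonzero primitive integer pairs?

river: ρ → (-8,9,10)
river: ρ → (10,11,-7)
river: ρ → (-7,17,4)
river: ρ → (4,15,-11)
river: ρ → (-11,7,8)
river: ρ → (8,9,-10)
river: ρ → (-10,11,7)
river: ρ → (7,17,-4)
river: ρ → (-4,15,11)
river: ρ → (11,7,-8)
closes: descent 0, river 10
min |a| on river = 4

4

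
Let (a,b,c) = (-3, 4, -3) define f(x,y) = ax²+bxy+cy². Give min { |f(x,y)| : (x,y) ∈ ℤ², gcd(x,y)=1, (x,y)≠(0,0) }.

translate: b→2 (≡-4 mod 6), so (3,-4,3)→(3,2,2)
flip: (3,2,2)→(2,-2,3)
translate: b→2 (≡-2 mod 4), so (2,-2,3)→(2,2,3)
reduced (well bottom): (2,2,3) with a≤c, −a<b≤a
well minimum |f| = |-2| = 2 (negative-definite)

2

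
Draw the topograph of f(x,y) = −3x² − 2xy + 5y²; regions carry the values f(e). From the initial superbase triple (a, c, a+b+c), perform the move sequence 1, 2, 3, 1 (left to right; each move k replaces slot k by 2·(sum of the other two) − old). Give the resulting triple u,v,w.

start (-3,5,0) = (f(1,0),f(0,1),f(1,1))
replace slot 1: 2·(5+0) − (-3) = 13 → (13,5,0)
replace slot 2: 2·(13+0) − 5 = 21 → (13,21,0)
replace slot 3: 2·(13+21) − 0 = 68 → (13,21,68)
replace slot 1: 2·(21+68) − 13 = 165 → (165,21,68)

165,21,68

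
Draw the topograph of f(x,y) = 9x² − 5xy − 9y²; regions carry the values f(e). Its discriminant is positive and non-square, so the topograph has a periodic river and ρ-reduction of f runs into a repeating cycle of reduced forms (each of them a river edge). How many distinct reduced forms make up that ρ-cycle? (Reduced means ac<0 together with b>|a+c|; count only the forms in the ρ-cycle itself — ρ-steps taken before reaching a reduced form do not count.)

D = 349, ⌊√D⌋ = 18
descent: ρ → (-9,5,9)  [lands on river]
river: ρ → (9,13,-5)
river: ρ → (-5,17,3)
river: ρ → (3,13,-15)
river: ρ → (-15,17,1)
river: ρ → (1,17,-15)
river: ρ → (-15,13,3)
river: ρ → (3,17,-5)
river: ρ → (-5,13,9)
river: ρ → (9,5,-9)
river: ρ → (-9,13,5)
river: ρ → (5,17,-3)
river: ρ → (-3,13,15)
river: ρ → (15,17,-1)
river: ρ → (-1,17,15)
river: ρ → (15,13,-3)
river: ρ → (-3,17,5)
river: ρ → (5,13,-9)
ρ-cycle length = 18 (tail of 1 descent step not counted)

18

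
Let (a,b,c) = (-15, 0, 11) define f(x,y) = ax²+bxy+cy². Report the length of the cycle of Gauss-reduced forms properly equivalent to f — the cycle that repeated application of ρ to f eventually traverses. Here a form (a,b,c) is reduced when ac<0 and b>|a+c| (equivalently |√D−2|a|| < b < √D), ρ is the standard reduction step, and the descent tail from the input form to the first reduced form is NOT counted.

D = 660, ⌊√D⌋ = 25
descent: ρ → (11,22,-4)  [lands on river]
river: ρ → (-4,18,21)
river: ρ → (21,24,-1)
river: ρ → (-1,24,21)
river: ρ → (21,18,-4)
river: ρ → (-4,22,11)
ρ-cycle length = 6 (tail of 1 descent step not counted)

6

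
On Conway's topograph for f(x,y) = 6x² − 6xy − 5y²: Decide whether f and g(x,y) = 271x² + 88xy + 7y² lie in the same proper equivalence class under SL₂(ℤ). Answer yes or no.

D₁ = 156, D₂ = 156
river cycle of f (length 6): (-5, 6, 6), (6, 6, -5), (-5, 4, 7), (7, 10, -2), (-2, 10, 7), (7, 4, -5)
river cycle of g (length 6): (7, 10, -2), (-2, 10, 7), (7, 4, -5), (-5, 6, 6), (6, 6, -5), (-5, 4, 7)
cycles coincide ⇒ equivalent

yes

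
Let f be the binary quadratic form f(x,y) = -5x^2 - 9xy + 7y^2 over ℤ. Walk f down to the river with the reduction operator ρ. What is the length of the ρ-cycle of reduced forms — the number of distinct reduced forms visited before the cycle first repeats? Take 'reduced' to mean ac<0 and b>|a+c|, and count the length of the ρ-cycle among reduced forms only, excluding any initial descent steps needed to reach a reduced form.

D = 221, ⌊√D⌋ = 14
descent: ρ → (7,9,-5)  [lands on river]
river: ρ → (-5,11,5)
river: ρ → (5,9,-7)
river: ρ → (-7,5,7)
ρ-cycle length = 4 (tail of 1 descent step not counted)

4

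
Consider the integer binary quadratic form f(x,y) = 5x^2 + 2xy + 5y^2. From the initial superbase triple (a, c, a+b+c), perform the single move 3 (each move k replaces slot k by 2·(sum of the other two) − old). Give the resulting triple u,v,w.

start (5,5,12) = (f(1,0),f(0,1),f(1,1))
replace slot 3: 2·(5+5) − 12 = 8 → (5,5,8)

5,5,8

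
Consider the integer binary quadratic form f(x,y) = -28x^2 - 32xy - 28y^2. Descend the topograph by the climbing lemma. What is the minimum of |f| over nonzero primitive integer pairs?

translate: b→-24 (≡32 mod 56), so (28,32,28)→(28,-24,24)
flip: (28,-24,24)→(24,24,28)
reduced (well bottom): (24,24,28) with a≤c, −a<b≤a
well minimum |f| = |-24| = 24 (negative-definite)

24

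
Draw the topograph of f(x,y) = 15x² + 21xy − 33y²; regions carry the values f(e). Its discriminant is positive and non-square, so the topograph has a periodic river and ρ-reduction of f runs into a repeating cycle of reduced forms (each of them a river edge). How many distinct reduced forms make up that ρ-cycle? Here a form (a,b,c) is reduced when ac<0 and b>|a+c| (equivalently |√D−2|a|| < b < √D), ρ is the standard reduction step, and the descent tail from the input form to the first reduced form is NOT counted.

D = 2421, ⌊√D⌋ = 49
river: ρ → (-33,45,3)
river: ρ → (3,45,-33)
river: ρ → (-33,21,15)
river: ρ → (15,39,-15)
river: ρ → (-15,21,33)
river: ρ → (33,45,-3)
river: ρ → (-3,45,33)
river: ρ → (33,21,-15)
river: ρ → (-15,39,15)
river: ρ → (15,21,-33)
ρ-cycle length = 10 (tail of 0 descent steps not counted)

10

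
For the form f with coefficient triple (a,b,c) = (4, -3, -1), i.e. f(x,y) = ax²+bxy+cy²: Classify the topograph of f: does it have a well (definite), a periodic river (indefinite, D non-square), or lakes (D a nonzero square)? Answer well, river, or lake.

D = b²−4ac = (-3)² − 4·4·(-1) = 25
D = 5² is a perfect square ⇒ form factors over ℤ ⇒ lakes

lake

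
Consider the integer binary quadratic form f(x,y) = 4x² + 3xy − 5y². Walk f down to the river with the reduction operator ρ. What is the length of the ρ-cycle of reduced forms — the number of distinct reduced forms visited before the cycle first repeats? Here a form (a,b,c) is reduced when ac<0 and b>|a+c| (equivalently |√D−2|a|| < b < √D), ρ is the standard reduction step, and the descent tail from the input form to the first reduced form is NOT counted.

D = 89, ⌊√D⌋ = 9
river: ρ → (-5,7,2)
river: ρ → (2,9,-1)
river: ρ → (-1,9,2)
river: ρ → (2,7,-5)
river: ρ → (-5,3,4)
river: ρ → (4,5,-4)
river: ρ → (-4,3,5)
river: ρ → (5,7,-2)
river: ρ → (-2,9,1)
river: ρ → (1,9,-2)
river: ρ → (-2,7,5)
river: ρ → (5,3,-4)
river: ρ → (-4,5,4)
river: ρ → (4,3,-5)
ρ-cycle length = 14 (tail of 0 descent steps not counted)

14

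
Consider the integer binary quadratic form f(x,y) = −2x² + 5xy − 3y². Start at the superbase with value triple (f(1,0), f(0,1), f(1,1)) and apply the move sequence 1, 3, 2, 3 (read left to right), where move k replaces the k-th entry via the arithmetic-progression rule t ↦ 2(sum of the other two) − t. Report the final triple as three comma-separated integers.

start (-2,-3,0) = (f(1,0),f(0,1),f(1,1))
replace slot 1: 2·((-3)+0) − (-2) = -4 → (-4,-3,0)
replace slot 3: 2·((-4)+(-3)) − 0 = -14 → (-4,-3,-14)
replace slot 2: 2·((-4)+(-14)) − (-3) = -33 → (-4,-33,-14)
replace slot 3: 2·((-4)+(-33)) − (-14) = -60 → (-4,-33,-60)

-4,-33,-60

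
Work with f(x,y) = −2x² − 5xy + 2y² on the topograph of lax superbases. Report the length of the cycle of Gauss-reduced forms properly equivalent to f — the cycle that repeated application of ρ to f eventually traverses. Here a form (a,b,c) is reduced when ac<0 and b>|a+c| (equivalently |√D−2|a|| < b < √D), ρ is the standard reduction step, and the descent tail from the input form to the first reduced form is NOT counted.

D = 41, ⌊√D⌋ = 6
descent: ρ → (2,5,-2)  [lands on river]
river: ρ → (-2,3,4)
river: ρ → (4,5,-1)
river: ρ → (-1,5,4)
river: ρ → (4,3,-2)
river: ρ → (-2,5,2)
river: ρ → (2,3,-4)
river: ρ → (-4,5,1)
river: ρ → (1,5,-4)
river: ρ → (-4,3,2)
ρ-cycle length = 10 (tail of 1 descent step not counted)

10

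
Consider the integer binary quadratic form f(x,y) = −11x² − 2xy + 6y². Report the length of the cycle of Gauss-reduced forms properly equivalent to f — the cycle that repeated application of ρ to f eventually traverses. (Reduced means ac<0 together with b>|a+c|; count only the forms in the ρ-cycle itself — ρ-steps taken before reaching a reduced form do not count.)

D = 268, ⌊√D⌋ = 16
descent: ρ → (6,14,-3)  [lands on river]
river: ρ → (-3,16,1)
river: ρ → (1,16,-3)
river: ρ → (-3,14,6)
river: ρ → (6,10,-7)
river: ρ → (-7,4,9)
river: ρ → (9,14,-2)
river: ρ → (-2,14,9)
river: ρ → (9,4,-7)
river: ρ → (-7,10,6)
ρ-cycle length = 10 (tail of 1 descent step not counted)

10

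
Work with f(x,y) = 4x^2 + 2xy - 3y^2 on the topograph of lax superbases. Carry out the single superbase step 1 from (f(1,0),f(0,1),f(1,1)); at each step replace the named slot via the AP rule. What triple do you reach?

start (4,-3,3) = (f(1,0),f(0,1),f(1,1))
replace slot 1: 2·((-3)+3) − 4 = -4 → (-4,-3,3)

-4,-3,3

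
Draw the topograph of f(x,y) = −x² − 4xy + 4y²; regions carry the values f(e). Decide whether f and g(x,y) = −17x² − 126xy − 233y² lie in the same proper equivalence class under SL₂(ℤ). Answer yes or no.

D₁ = 32, D₂ = 32
river cycle of f (length 2): (4, 4, -1), (-1, 4, 4)
river cycle of g (length 2): (-1, 4, 4), (4, 4, -1)
cycles coincide ⇒ equivalent

yes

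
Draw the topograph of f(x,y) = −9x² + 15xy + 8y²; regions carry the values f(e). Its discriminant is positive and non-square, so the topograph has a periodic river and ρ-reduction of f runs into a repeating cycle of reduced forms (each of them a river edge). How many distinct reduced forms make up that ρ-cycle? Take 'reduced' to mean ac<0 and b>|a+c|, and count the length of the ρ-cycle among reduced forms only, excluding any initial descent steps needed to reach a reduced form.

D = 513, ⌊√D⌋ = 22
river: ρ → (8,17,-7)
river: ρ → (-7,11,14)
river: ρ → (14,17,-4)
river: ρ → (-4,15,18)
river: ρ → (18,21,-1)
river: ρ → (-1,21,18)
river: ρ → (18,15,-4)
river: ρ → (-4,17,14)
river: ρ → (14,11,-7)
river: ρ → (-7,17,8)
river: ρ → (8,15,-9)
river: ρ → (-9,21,2)
river: ρ → (2,19,-19)
river: ρ → (-19,19,2)
river: ρ → (2,21,-9)
river: ρ → (-9,15,8)
ρ-cycle length = 16 (tail of 0 descent steps not counted)

16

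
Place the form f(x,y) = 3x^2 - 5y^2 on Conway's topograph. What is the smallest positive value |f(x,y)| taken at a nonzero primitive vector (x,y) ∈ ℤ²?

descent: ρ → (-5,0,3)
descent: ρ → (3,6,-2)  [lands on river]
river: ρ → (-2,6,3)
closes: descent 2, river 2
min |a| on river = 2

2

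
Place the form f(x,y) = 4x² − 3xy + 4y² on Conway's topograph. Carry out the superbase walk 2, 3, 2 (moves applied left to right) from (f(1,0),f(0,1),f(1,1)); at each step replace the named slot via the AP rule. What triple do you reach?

start (4,4,5) = (f(1,0),f(0,1),f(1,1))
replace slot 2: 2·(4+5) − 4 = 14 → (4,14,5)
replace slot 3: 2·(4+14) − 5 = 31 → (4,14,31)
replace slot 2: 2·(4+31) − 14 = 56 → (4,56,31)

4,56,31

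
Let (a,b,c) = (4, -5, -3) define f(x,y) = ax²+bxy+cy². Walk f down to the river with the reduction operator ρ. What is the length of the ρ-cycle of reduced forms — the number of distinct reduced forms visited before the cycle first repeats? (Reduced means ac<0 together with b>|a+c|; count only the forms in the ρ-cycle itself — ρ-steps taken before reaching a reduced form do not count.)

D = 73, ⌊√D⌋ = 8
descent: ρ → (-3,5,4)  [lands on river]
river: ρ → (4,3,-4)
river: ρ → (-4,5,3)
river: ρ → (3,7,-2)
river: ρ → (-2,5,6)
river: ρ → (6,7,-1)
river: ρ → (-1,7,6)
river: ρ → (6,5,-2)
river: ρ → (-2,7,3)
river: ρ → (3,5,-4)
river: ρ → (-4,3,4)
river: ρ → (4,5,-3)
river: ρ → (-3,7,2)
river: ρ → (2,5,-6)
river: ρ → (-6,7,1)
river: ρ → (1,7,-6)
river: ρ → (-6,5,2)
river: ρ → (2,7,-3)
ρ-cycle length = 18 (tail of 1 descent step not counted)

18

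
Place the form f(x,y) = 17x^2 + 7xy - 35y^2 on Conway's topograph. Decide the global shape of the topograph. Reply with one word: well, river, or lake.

D = b²−4ac = 7² − 4·17·(-35) = 2429
D > 0 non-square ⇒ indefinite ⇒ periodic river

river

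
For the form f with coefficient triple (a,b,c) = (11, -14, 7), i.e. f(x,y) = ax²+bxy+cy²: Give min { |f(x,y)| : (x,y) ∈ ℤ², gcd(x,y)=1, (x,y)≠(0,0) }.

translate: b→8 (≡-14 mod 22), so (11,-14,7)→(11,8,4)
flip: (11,8,4)→(4,-8,11)
translate: b→0 (≡-8 mod 8), so (4,-8,11)→(4,0,7)
reduced (well bottom): (4,0,7) with a≤c, −a<b≤a
well minimum = a = 4

4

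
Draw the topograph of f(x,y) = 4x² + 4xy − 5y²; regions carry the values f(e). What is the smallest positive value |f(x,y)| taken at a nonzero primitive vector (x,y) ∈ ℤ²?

river: ρ → (-5,6,3)
river: ρ → (3,6,-5)
river: ρ → (-5,4,4)
river: ρ → (4,4,-5)
closes: descent 0, river 4
min |a| on river = 3

3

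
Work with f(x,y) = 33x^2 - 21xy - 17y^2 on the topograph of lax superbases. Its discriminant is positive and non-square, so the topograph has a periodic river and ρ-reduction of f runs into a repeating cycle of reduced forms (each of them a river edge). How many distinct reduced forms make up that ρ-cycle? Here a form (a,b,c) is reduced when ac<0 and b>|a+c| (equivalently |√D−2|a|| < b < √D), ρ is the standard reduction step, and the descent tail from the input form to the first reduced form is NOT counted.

D = 2685, ⌊√D⌋ = 51
descent: ρ → (-17,21,33)  [lands on river]
river: ρ → (33,45,-5)
river: ρ → (-5,45,33)
river: ρ → (33,21,-17)
river: ρ → (-17,47,7)
river: ρ → (7,51,-3)
river: ρ → (-3,51,7)
river: ρ → (7,47,-17)
ρ-cycle length = 8 (tail of 1 descent step not counted)

8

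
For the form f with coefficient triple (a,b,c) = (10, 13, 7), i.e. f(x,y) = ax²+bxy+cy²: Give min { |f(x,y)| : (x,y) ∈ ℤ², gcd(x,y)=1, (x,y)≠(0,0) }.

translate: b→-7 (≡13 mod 20), so (10,13,7)→(10,-7,4)
flip: (10,-7,4)→(4,7,10)
translate: b→-1 (≡7 mod 8), so (4,7,10)→(4,-1,7)
reduced (well bottom): (4,-1,7) with a≤c, −a<b≤a
well minimum = a = 4

4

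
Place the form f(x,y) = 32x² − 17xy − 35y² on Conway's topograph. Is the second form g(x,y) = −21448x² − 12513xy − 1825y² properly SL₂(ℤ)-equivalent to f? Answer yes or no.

D₁ = 4769, D₂ = 4769
river cycle of f (length 62): (-35, 17, 32), (32, 47, -20), (-20, 33, 46), (46, 59, -7), (-7, 67, 10), (10, 53, -49), (-49, 45, 14), (14, 67, -5), (-5, 63, 40), (40, 17, -28), … (52 more)
river cycle of g (length 62): (-35, 17, 32), (32, 47, -20), (-20, 33, 46), (46, 59, -7), (-7, 67, 10), (10, 53, -49), (-49, 45, 14), (14, 67, -5), (-5, 63, 40), (40, 17, -28), … (52 more)
cycles coincide ⇒ equivalent

yes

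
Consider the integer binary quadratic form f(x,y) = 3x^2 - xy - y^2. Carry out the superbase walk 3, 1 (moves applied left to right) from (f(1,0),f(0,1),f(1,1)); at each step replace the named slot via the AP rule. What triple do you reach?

start (3,-1,1) = (f(1,0),f(0,1),f(1,1))
replace slot 3: 2·(3+(-1)) − 1 = 3 → (3,-1,3)
replace slot 1: 2·((-1)+3) − 3 = 1 → (1,-1,3)

1,-1,3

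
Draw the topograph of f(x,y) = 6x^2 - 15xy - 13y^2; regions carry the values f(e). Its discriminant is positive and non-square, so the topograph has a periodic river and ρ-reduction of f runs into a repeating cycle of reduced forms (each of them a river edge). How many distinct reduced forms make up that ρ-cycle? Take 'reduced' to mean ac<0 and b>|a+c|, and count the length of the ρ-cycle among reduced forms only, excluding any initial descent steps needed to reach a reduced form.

D = 537, ⌊√D⌋ = 23
descent: ρ → (-13,15,6)  [lands on river]
river: ρ → (6,21,-4)
river: ρ → (-4,19,11)
river: ρ → (11,3,-12)
river: ρ → (-12,21,2)
river: ρ → (2,23,-1)
river: ρ → (-1,23,2)
river: ρ → (2,21,-12)
river: ρ → (-12,3,11)
river: ρ → (11,19,-4)
river: ρ → (-4,21,6)
river: ρ → (6,15,-13)
river: ρ → (-13,11,8)
river: ρ → (8,21,-3)
river: ρ → (-3,21,8)
river: ρ → (8,11,-13)
ρ-cycle length = 16 (tail of 1 descent step not counted)

16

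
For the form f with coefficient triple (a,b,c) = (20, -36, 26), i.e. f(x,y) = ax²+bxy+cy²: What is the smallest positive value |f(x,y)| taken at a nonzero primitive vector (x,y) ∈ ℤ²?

translate: b→4 (≡-36 mod 40), so (20,-36,26)→(20,4,10)
flip: (20,4,10)→(10,-4,20)
reduced (well bottom): (10,-4,20) with a≤c, −a<b≤a
well minimum = a = 10

10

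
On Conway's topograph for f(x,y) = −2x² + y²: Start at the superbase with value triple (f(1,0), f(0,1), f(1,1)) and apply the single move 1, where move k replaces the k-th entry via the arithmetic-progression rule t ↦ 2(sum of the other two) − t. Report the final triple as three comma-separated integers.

start (-2,1,-1) = (f(1,0),f(0,1),f(1,1))
replace slot 1: 2·(1+(-1)) − (-2) = 2 → (2,1,-1)

2,1,-1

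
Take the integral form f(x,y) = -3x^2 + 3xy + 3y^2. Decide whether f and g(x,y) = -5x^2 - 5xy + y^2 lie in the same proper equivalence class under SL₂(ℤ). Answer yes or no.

D₁ = 45, D₂ = 45
river cycle of f (length 2): (3, 3, -3), (-3, 3, 3)
river cycle of g (length 2): (1, 5, -5), (-5, 5, 1)
cycles differ ⇒ inequivalent

no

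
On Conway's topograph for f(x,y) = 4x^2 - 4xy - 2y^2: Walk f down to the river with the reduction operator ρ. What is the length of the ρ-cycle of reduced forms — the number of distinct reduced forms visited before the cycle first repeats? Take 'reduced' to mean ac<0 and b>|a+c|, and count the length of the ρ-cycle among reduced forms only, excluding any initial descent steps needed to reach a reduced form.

D = 48, ⌊√D⌋ = 6
descent: ρ → (-2,4,4)  [lands on river]
river: ρ → (4,4,-2)
ρ-cycle length = 2 (tail of 1 descent step not counted)

2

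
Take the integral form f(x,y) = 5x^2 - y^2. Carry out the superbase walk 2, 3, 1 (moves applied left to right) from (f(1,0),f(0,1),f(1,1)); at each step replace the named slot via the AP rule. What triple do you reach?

start (5,-1,4) = (f(1,0),f(0,1),f(1,1))
replace slot 2: 2·(5+4) − (-1) = 19 → (5,19,4)
replace slot 3: 2·(5+19) − 4 = 44 → (5,19,44)
replace slot 1: 2·(19+44) − 5 = 121 → (121,19,44)

121,19,44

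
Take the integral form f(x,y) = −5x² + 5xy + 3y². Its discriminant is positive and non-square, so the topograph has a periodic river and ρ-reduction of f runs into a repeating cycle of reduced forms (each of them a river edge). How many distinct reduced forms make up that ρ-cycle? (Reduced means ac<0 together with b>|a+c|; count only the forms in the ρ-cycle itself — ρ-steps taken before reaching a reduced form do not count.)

D = 85, ⌊√D⌋ = 9
river: ρ → (3,7,-3)
river: ρ → (-3,5,5)
river: ρ → (5,5,-3)
river: ρ → (-3,7,3)
river: ρ → (3,5,-5)
river: ρ → (-5,5,3)
ρ-cycle length = 6 (tail of 0 descent steps not counted)

6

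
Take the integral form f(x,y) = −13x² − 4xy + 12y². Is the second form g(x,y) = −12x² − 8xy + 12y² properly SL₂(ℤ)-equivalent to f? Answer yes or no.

D₁ = 640, D₂ = 640
river cycle of f (length 8): (12, 4, -13), (-13, 22, 3), (3, 20, -20), (-20, 20, 3), (3, 22, -13), (-13, 4, 12), (12, 20, -5), (-5, 20, 12)
river cycle of g (length 6): (12, 8, -12), (-12, 16, 8), (8, 16, -12), (-12, 8, 12), (12, 16, -8), (-8, 16, 12)
cycles differ ⇒ inequivalent

no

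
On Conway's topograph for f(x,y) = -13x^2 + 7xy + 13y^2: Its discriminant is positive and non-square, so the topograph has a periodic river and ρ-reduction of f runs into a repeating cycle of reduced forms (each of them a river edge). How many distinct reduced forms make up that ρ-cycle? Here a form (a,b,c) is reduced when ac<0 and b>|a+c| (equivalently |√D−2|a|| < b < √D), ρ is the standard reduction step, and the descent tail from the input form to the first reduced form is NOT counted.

D = 725, ⌊√D⌋ = 26
river: ρ → (13,19,-7)
river: ρ → (-7,23,7)
river: ρ → (7,19,-13)
river: ρ → (-13,7,13)
ρ-cycle length = 4 (tail of 0 descent steps not counted)

4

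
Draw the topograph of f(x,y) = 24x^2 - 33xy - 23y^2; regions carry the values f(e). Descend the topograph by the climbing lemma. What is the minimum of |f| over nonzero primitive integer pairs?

descent: ρ → (-23,33,24)  [lands on river]
river: ρ → (24,15,-32)
river: ρ → (-32,49,7)
river: ρ → (7,49,-32)
river: ρ → (-32,15,24)
river: ρ → (24,33,-23)
river: ρ → (-23,13,34)
river: ρ → (34,55,-2)
river: ρ → (-2,57,6)
river: ρ → (6,51,-29)
river: ρ → (-29,7,28)
river: ρ → (28,49,-8)
river: ρ → (-8,47,34)
river: ρ → (34,21,-21)
river: ρ → (-21,21,34)
river: ρ → (34,47,-8)
river: ρ → (-8,49,28)
river: ρ → (28,7,-29)
river: ρ → (-29,51,6)
river: ρ → (6,57,-2)
river: ρ → (-2,55,34)
river: ρ → (34,13,-23)
closes: descent 1, river 22
min |a| on river = 2

2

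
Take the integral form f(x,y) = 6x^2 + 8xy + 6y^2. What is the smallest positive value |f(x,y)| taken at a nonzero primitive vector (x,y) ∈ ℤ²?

translate: b→-4 (≡8 mod 12), so (6,8,6)→(6,-4,4)
flip: (6,-4,4)→(4,4,6)
reduced (well bottom): (4,4,6) with a≤c, −a<b≤a
well minimum = a = 4

4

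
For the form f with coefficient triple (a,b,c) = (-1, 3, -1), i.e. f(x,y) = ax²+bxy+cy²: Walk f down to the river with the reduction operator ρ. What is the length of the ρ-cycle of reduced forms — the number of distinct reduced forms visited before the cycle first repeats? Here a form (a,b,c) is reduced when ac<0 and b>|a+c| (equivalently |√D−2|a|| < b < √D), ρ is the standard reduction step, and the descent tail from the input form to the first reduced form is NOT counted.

D = 5, ⌊√D⌋ = 2
descent: ρ → (-1,1,1)  [lands on river]
river: ρ → (1,1,-1)
ρ-cycle length = 2 (tail of 1 descent step not counted)

2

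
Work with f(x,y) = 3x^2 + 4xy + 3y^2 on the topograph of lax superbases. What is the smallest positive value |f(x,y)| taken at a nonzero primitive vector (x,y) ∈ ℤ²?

translate: b→-2 (≡4 mod 6), so (3,4,3)→(3,-2,2)
flip: (3,-2,2)→(2,2,3)
reduced (well bottom): (2,2,3) with a≤c, −a<b≤a
well minimum = a = 2

2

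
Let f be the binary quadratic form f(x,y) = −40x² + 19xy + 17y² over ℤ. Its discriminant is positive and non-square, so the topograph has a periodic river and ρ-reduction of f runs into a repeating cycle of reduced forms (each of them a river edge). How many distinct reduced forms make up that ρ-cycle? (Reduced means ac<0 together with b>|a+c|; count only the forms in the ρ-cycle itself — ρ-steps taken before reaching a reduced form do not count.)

D = 3081, ⌊√D⌋ = 55
descent: ρ → (17,49,-10)  [lands on river]
river: ρ → (-10,51,12)
river: ρ → (12,45,-22)
river: ρ → (-22,43,14)
river: ρ → (14,41,-25)
river: ρ → (-25,9,30)
river: ρ → (30,51,-4)
river: ρ → (-4,53,17)
ρ-cycle length = 8 (tail of 1 descent step not counted)

8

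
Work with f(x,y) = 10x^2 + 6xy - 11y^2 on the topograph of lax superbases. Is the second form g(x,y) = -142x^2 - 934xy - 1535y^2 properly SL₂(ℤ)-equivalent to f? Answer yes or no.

D₁ = 476, D₂ = 476
river cycle of f (length 8): (-11, 16, 5), (5, 14, -14), (-14, 14, 5), (5, 16, -11), (-11, 6, 10), (10, 14, -7), (-7, 14, 10), (10, 6, -11)
river cycle of g (length 8): (-11, 16, 5), (5, 14, -14), (-14, 14, 5), (5, 16, -11), (-11, 6, 10), (10, 14, -7), (-7, 14, 10), (10, 6, -11)
cycles coincide ⇒ equivalent

yes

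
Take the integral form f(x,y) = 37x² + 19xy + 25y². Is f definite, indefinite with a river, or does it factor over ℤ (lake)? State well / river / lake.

D = b²−4ac = 19² − 4·37·25 = -3339
D < 0 ⇒ definite ⇒ every region one sign ⇒ single well

well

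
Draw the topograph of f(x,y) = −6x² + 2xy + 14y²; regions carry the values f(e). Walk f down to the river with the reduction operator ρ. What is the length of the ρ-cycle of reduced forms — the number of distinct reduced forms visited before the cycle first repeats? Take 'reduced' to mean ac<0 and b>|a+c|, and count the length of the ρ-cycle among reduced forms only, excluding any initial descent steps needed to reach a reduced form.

D = 340, ⌊√D⌋ = 18
descent: ρ → (14,-2,-6)
descent: ρ → (-6,14,6)  [lands on river]
river: ρ → (6,10,-10)
river: ρ → (-10,10,6)
river: ρ → (6,14,-6)
river: ρ → (-6,10,10)
river: ρ → (10,10,-6)
ρ-cycle length = 6 (tail of 2 descent steps not counted)

6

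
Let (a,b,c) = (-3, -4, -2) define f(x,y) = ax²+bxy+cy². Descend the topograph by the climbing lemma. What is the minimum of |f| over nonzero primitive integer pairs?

translate: b→-2 (≡4 mod 6), so (3,4,2)→(3,-2,1)
flip: (3,-2,1)→(1,2,3)
translate: b→0 (≡2 mod 2), so (1,2,3)→(1,0,2)
reduced (well bottom): (1,0,2) with a≤c, −a<b≤a
well minimum |f| = |-1| = 1 (negative-definite)

1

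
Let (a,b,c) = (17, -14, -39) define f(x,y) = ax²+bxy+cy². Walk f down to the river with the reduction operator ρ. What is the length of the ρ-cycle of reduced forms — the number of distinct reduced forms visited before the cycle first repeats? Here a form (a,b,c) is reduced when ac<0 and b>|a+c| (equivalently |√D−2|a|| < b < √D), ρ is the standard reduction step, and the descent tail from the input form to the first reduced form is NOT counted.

D = 2848, ⌊√D⌋ = 53
descent: ρ → (-39,14,17)
descent: ρ → (17,20,-36)  [lands on river]
river: ρ → (-36,52,1)
river: ρ → (1,52,-36)
river: ρ → (-36,20,17)
river: ρ → (17,48,-8)
river: ρ → (-8,48,17)
ρ-cycle length = 6 (tail of 2 descent steps not counted)

6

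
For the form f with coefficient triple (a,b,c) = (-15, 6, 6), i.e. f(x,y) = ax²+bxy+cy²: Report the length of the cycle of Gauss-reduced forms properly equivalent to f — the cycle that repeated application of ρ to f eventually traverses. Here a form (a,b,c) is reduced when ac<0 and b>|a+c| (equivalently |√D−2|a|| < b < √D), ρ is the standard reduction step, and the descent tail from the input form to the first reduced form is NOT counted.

D = 396, ⌊√D⌋ = 19
descent: ρ → (6,18,-3)  [lands on river]
river: ρ → (-3,18,6)
ρ-cycle length = 2 (tail of 1 descent step not counted)

2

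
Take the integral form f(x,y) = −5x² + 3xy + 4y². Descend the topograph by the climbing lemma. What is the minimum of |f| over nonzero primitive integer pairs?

river: ρ → (4,5,-4)
river: ρ → (-4,3,5)
river: ρ → (5,7,-2)
river: ρ → (-2,9,1)
river: ρ → (1,9,-2)
river: ρ → (-2,7,5)
river: ρ → (5,3,-4)
river: ρ → (-4,5,4)
river: ρ → (4,3,-5)
river: ρ → (-5,7,2)
river: ρ → (2,9,-1)
river: ρ → (-1,9,2)
river: ρ → (2,7,-5)
river: ρ → (-5,3,4)
closes: descent 0, river 14
min |a| on river = 1

1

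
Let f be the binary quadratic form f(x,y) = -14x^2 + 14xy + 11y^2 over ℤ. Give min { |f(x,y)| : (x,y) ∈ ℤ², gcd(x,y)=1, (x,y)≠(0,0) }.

river: ρ → (11,8,-17)
river: ρ → (-17,26,2)
river: ρ → (2,26,-17)
river: ρ → (-17,8,11)
river: ρ → (11,14,-14)
river: ρ → (-14,14,11)
closes: descent 0, river 6
min |a| on river = 2

2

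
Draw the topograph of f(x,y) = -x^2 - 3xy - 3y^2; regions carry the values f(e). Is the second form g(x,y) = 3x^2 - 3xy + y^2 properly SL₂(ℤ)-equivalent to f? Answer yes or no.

D₁ = -3, D₂ = -3
f is negative-definite; reduce −f:
−f: translate: b→1 (≡3 mod 2), so (1,3,3)→(1,1,1)
−f: reduced (well bottom): (1,1,1) with a≤c, −a<b≤a
flip sign back: reduced form of f is (-1,-1,-1)
g: translate: b→3 (≡-3 mod 6), so (3,-3,1)→(3,3,1)
g: flip: (3,3,1)→(1,-3,3)
g: translate: b→1 (≡-3 mod 2), so (1,-3,3)→(1,1,1)
g: reduced (well bottom): (1,1,1) with a≤c, −a<b≤a
reduced forms (-1, -1, -1) vs (1, 1, 1) ⇒ inequivalent

no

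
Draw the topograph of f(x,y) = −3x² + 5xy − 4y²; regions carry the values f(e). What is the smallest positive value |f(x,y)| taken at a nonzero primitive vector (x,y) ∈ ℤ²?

translate: b→1 (≡-5 mod 6), so (3,-5,4)→(3,1,2)
flip: (3,1,2)→(2,-1,3)
reduced (well bottom): (2,-1,3) with a≤c, −a<b≤a
well minimum |f| = |-2| = 2 (negative-definite)

2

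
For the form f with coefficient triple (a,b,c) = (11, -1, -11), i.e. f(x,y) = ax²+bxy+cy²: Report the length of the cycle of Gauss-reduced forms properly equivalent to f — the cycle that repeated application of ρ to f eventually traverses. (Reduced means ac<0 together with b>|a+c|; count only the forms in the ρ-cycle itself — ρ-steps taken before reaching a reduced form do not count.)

D = 485, ⌊√D⌋ = 22
descent: ρ → (-11,1,11)  [lands on river]
river: ρ → (11,21,-1)
river: ρ → (-1,21,11)
river: ρ → (11,1,-11)
river: ρ → (-11,21,1)
river: ρ → (1,21,-11)
ρ-cycle length = 6 (tail of 1 descent step not counted)

6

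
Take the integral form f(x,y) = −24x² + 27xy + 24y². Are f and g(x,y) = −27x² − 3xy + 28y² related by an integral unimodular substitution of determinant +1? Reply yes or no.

D₁ = 3033, D₂ = 3033
river cycle of f (length 42): (24, 21, -27), (-27, 33, 18), (18, 39, -21), (-21, 45, 12), (12, 51, -9), (-9, 39, 42), (42, 45, -6), (-6, 51, 18), (18, 21, -36), (-36, 51, 3), … (32 more)
river cycle of g (length 38): (28, 3, -27), (-27, 51, 4), (4, 53, -14), (-14, 31, 37), (37, 43, -8), (-8, 53, 7), (7, 45, -36), (-36, 27, 16), (16, 37, -26), (-26, 15, 27), … (28 more)
cycles differ ⇒ inequivalent

no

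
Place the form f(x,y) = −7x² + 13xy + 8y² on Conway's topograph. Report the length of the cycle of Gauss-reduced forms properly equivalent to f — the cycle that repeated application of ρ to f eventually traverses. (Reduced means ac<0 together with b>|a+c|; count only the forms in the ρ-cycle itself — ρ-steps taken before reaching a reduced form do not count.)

D = 393, ⌊√D⌋ = 19
river: ρ → (8,19,-1)
river: ρ → (-1,19,8)
river: ρ → (8,13,-7)
river: ρ → (-7,15,6)
river: ρ → (6,9,-13)
river: ρ → (-13,17,2)
river: ρ → (2,19,-4)
river: ρ → (-4,13,14)
river: ρ → (14,15,-3)
river: ρ → (-3,15,14)
river: ρ → (14,13,-4)
river: ρ → (-4,19,2)
river: ρ → (2,17,-13)
river: ρ → (-13,9,6)
river: ρ → (6,15,-7)
river: ρ → (-7,13,8)
ρ-cycle length = 16 (tail of 0 descent steps not counted)

16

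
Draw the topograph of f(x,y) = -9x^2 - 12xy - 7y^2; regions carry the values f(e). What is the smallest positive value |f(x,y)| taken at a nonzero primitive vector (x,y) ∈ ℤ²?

translate: b→-6 (≡12 mod 18), so (9,12,7)→(9,-6,4)
flip: (9,-6,4)→(4,6,9)
translate: b→-2 (≡6 mod 8), so (4,6,9)→(4,-2,7)
reduced (well bottom): (4,-2,7) with a≤c, −a<b≤a
well minimum |f| = |-4| = 4 (negative-definite)

4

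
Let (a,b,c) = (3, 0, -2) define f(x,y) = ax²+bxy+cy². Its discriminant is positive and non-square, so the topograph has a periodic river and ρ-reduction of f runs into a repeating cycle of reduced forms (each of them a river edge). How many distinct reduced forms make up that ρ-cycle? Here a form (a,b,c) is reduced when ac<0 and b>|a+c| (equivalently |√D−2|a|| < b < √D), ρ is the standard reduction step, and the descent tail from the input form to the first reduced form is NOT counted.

D = 24, ⌊√D⌋ = 4
descent: ρ → (-2,4,1)  [lands on river]
river: ρ → (1,4,-2)
ρ-cycle length = 2 (tail of 1 descent step not counted)

2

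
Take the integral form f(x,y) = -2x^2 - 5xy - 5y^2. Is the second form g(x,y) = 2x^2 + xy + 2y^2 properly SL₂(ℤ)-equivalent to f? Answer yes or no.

D₁ = -15, D₂ = -15
f is negative-definite; reduce −f:
−f: translate: b→1 (≡5 mod 4), so (2,5,5)→(2,1,2)
−f: reduced (well bottom): (2,1,2) with a≤c, −a<b≤a
flip sign back: reduced form of f is (-2,-1,-2)
g: reduced (well bottom): (2,1,2) with a≤c, −a<b≤a
reduced forms (-2, -1, -2) vs (2, 1, 2) ⇒ inequivalent

no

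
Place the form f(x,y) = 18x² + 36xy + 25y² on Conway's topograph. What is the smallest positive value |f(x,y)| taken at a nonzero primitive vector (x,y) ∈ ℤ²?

translate: b→0 (≡36 mod 36), so (18,36,25)→(18,0,7)
flip: (18,0,7)→(7,0,18)
reduced (well bottom): (7,0,18) with a≤c, −a<b≤a
well minimum = a = 7

7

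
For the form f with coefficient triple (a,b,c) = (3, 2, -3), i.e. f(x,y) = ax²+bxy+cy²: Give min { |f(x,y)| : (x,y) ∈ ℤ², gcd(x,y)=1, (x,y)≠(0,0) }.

river: ρ → (-3,4,2)
river: ρ → (2,4,-3)
river: ρ → (-3,2,3)
river: ρ → (3,4,-2)
river: ρ → (-2,4,3)
river: ρ → (3,2,-3)
closes: descent 0, river 6
min |a| on river = 2

2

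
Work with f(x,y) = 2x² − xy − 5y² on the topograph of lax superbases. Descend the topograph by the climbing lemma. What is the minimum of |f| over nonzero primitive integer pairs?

descent: ρ → (-5,1,2)
descent: ρ → (2,3,-4)  [lands on river]
river: ρ → (-4,5,1)
river: ρ → (1,5,-4)
river: ρ → (-4,3,2)
river: ρ → (2,5,-2)
river: ρ → (-2,3,4)
river: ρ → (4,5,-1)
river: ρ → (-1,5,4)
river: ρ → (4,3,-2)
river: ρ → (-2,5,2)
closes: descent 2, river 10
min |a| on river = 1

1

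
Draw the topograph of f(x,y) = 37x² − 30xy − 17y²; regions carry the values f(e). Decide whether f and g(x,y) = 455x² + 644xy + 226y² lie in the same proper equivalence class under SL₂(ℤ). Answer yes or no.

D₁ = 3416, D₂ = 3416
river cycle of f (length 16): (-17, 30, 37), (37, 44, -10), (-10, 56, 7), (7, 56, -10), (-10, 44, 37), (37, 30, -17), (-17, 38, 29), (29, 20, -26), (-26, 32, 23), (23, 14, -35), … (6 more)
river cycle of g (length 16): (37, 44, -10), (-10, 56, 7), (7, 56, -10), (-10, 44, 37), (37, 30, -17), (-17, 38, 29), (29, 20, -26), (-26, 32, 23), (23, 14, -35), (-35, 56, 2), … (6 more)
cycles coincide ⇒ equivalent

yes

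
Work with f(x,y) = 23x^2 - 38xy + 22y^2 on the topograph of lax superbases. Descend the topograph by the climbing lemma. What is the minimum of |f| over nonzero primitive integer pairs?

translate: b→8 (≡-38 mod 46), so (23,-38,22)→(23,8,7)
flip: (23,8,7)→(7,-8,23)
translate: b→6 (≡-8 mod 14), so (7,-8,23)→(7,6,22)
reduced (well bottom): (7,6,22) with a≤c, −a<b≤a
well minimum = a = 7

7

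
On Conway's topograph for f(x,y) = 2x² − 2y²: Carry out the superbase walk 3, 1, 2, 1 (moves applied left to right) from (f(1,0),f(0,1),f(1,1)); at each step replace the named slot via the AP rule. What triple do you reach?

start (2,-2,0) = (f(1,0),f(0,1),f(1,1))
replace slot 3: 2·(2+(-2)) − 0 = 0 → (2,-2,0)
replace slot 1: 2·((-2)+0) − 2 = -6 → (-6,-2,0)
replace slot 2: 2·((-6)+0) − (-2) = -10 → (-6,-10,0)
replace slot 1: 2·((-10)+0) − (-6) = -14 → (-14,-10,0)

-14,-10,0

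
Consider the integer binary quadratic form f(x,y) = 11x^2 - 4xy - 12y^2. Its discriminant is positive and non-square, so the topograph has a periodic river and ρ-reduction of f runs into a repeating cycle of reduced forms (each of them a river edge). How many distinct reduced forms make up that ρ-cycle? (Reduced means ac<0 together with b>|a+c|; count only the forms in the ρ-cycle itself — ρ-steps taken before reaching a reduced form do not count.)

D = 544, ⌊√D⌋ = 23
descent: ρ → (-12,4,11)  [lands on river]
river: ρ → (11,18,-5)
river: ρ → (-5,22,3)
river: ρ → (3,20,-12)
ρ-cycle length = 4 (tail of 1 descent step not counted)

4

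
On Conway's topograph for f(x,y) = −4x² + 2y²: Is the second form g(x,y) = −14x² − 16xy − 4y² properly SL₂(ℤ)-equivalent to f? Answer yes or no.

D₁ = 32, D₂ = 32
river cycle of f (length 2): (2, 4, -2), (-2, 4, 2)
river cycle of g (length 2): (2, 4, -2), (-2, 4, 2)
cycles coincide ⇒ equivalent

yes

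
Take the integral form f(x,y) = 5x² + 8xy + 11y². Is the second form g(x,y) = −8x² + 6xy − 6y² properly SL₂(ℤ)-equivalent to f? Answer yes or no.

D₁ = -156, D₂ = -156
f: translate: b→-2 (≡8 mod 10), so (5,8,11)→(5,-2,8)
f: reduced (well bottom): (5,-2,8) with a≤c, −a<b≤a
g is negative-definite; reduce −g:
−g: flip: (8,-6,6)→(6,6,8)
−g: reduced (well bottom): (6,6,8) with a≤c, −a<b≤a
flip sign back: reduced form of g is (-6,-6,-8)
reduced forms (5, -2, 8) vs (-6, -6, -8) ⇒ inequivalent

no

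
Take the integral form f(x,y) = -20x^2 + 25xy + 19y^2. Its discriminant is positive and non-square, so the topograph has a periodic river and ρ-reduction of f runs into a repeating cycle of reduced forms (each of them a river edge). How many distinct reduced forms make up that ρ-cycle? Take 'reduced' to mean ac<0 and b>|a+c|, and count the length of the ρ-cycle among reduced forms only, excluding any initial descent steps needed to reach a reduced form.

D = 2145, ⌊√D⌋ = 46
river: ρ → (19,13,-26)
river: ρ → (-26,39,6)
river: ρ → (6,45,-5)
river: ρ → (-5,45,6)
river: ρ → (6,39,-26)
river: ρ → (-26,13,19)
river: ρ → (19,25,-20)
river: ρ → (-20,15,24)
river: ρ → (24,33,-11)
river: ρ → (-11,33,24)
river: ρ → (24,15,-20)
river: ρ → (-20,25,19)
ρ-cycle length = 12 (tail of 0 descent steps not counted)

12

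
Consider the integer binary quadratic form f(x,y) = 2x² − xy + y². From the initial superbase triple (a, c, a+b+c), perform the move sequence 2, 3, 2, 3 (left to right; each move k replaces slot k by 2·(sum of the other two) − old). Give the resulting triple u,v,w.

start (2,1,2) = (f(1,0),f(0,1),f(1,1))
replace slot 2: 2·(2+2) − 1 = 7 → (2,7,2)
replace slot 3: 2·(2+7) − 2 = 16 → (2,7,16)
replace slot 2: 2·(2+16) − 7 = 29 → (2,29,16)
replace slot 3: 2·(2+29) − 16 = 46 → (2,29,46)

2,29,46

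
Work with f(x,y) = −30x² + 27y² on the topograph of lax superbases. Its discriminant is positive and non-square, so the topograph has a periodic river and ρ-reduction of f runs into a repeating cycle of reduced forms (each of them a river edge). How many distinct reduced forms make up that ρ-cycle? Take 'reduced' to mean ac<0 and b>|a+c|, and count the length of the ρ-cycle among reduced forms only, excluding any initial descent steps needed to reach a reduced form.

D = 3240, ⌊√D⌋ = 56
descent: ρ → (27,54,-3)  [lands on river]
river: ρ → (-3,54,27)
ρ-cycle length = 2 (tail of 1 descent step not counted)

2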